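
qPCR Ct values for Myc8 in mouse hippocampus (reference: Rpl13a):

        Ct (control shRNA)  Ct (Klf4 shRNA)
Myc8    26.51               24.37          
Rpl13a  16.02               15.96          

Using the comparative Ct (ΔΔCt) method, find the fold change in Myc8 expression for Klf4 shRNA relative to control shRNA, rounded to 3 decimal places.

4.228

ΔCt(control shRNA) = 26.510 − 16.020 = 10.490
ΔCt(Klf4 shRNA) = 24.370 − 15.960 = 8.410
ΔΔCt = 8.410 − 10.490 = -2.080
Fold change = 2^(−(-2.080)) = 2^2.080 = 4.2281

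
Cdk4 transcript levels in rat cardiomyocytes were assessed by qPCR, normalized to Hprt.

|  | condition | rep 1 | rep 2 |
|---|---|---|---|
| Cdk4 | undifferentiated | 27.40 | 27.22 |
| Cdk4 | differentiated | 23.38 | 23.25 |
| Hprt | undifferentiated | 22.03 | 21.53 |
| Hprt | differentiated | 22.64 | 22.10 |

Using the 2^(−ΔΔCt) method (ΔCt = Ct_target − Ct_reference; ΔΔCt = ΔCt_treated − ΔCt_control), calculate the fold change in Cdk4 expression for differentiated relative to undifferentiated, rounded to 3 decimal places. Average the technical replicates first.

Mean Ct: Cdk4 undifferentiated 27.310; Cdk4 differentiated 23.315; Hprt undifferentiated 21.780; Hprt differentiated 22.370
ΔCt(undifferentiated) = 27.310 − 21.780 = 5.530
ΔCt(differentiated) = 23.315 − 22.370 = 0.945
ΔΔCt = 0.945 − 5.530 = -4.585
Fold change = 2^(−(-4.585)) = 2^4.585 = 24.0006

24.001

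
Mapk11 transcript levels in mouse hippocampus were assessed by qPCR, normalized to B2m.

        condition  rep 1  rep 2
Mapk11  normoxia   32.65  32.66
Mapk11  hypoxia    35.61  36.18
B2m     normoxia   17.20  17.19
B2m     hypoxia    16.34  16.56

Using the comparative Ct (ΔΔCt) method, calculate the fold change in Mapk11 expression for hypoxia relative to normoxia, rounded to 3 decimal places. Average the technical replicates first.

Mean Ct: Mapk11 normoxia 32.655; Mapk11 hypoxia 35.895; B2m normoxia 17.195; B2m hypoxia 16.450
ΔCt(normoxia) = 32.655 − 17.195 = 15.460
ΔCt(hypoxia) = 35.895 − 16.450 = 19.445
ΔΔCt = 19.445 − 15.460 = 3.985
Fold change = 2^(−3.985) = 0.0632

0.063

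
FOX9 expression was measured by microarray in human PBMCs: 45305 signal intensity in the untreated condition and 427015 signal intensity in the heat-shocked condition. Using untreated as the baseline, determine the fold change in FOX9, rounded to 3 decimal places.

Fold change = 427015 / 45305 = 9.4253
FOX9 is upregulated.

9.425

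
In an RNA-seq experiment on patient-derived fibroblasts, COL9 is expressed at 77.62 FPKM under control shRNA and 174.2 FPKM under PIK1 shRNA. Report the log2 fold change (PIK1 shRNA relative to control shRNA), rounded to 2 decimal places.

1.17

Fold change = 174.2 / 77.62 = 2.2443
log2(2.2443) = 1.166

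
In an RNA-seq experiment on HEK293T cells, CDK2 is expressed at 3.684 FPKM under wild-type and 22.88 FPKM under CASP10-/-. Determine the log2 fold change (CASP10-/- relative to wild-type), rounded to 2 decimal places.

2.63

Fold change = 22.88 / 3.684 = 6.2106
log2(6.2106) = 2.635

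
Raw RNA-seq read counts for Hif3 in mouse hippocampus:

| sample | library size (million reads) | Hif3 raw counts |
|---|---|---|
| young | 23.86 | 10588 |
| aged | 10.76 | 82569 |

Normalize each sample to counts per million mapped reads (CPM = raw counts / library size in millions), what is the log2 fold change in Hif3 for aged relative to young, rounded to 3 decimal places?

4.112

CPM(young) = 10588 / 23.86 = 443.7552
CPM(aged) = 82569 / 10.76 = 7673.6989
Fold change = 7673.6989 / 443.7552 = 17.29264
log2(17.29264) = 4.1121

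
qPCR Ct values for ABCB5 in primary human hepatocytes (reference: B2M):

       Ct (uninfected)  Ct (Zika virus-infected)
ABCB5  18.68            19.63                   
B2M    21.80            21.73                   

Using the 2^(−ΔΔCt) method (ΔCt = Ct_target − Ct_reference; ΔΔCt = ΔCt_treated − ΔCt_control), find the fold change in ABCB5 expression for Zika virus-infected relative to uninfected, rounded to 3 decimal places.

0.493

ΔCt(uninfected) = 18.680 − 21.800 = -3.120
ΔCt(Zika virus-infected) = 19.630 − 21.730 = -2.100
ΔΔCt = -2.100 − (-3.120) = 1.020
Fold change = 2^(−1.020) = 0.4931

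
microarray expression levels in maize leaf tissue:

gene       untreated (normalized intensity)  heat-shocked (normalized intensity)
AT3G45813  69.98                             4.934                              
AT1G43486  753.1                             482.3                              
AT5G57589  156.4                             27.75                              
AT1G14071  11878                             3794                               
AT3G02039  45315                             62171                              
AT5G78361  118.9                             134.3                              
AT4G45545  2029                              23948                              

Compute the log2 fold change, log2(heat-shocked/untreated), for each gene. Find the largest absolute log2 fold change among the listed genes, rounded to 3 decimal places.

3.826

log2(4.934/69.98) = -3.826  (AT3G45813)
log2(482.3/753.1) = -0.643  (AT1G43486)
log2(27.75/156.4) = -2.495  (AT5G57589)
log2(3794/11878) = -1.647  (AT1G14071)
log2(62171/45315) = 0.456  (AT3G02039)
log2(134.3/118.9) = 0.176  (AT5G78361)
log2(23948/2029) = 3.561  (AT4G45545)
The largest magnitude belongs to AT3G45813.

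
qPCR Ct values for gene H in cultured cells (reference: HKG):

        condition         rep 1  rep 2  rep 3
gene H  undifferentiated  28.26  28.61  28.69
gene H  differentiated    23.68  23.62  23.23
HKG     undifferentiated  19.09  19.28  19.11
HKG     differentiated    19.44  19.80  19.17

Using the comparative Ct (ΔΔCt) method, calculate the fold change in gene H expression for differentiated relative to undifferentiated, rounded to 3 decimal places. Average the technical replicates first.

39.947

Mean Ct: gene H undifferentiated 28.520; gene H differentiated 23.510; HKG undifferentiated 19.160; HKG differentiated 19.470
ΔCt(undifferentiated) = 28.520 − 19.160 = 9.360
ΔCt(differentiated) = 23.510 − 19.470 = 4.040
ΔΔCt = 4.040 − 9.360 = -5.320
Fold change = 2^(−(-5.320)) = 2^5.320 = 39.9466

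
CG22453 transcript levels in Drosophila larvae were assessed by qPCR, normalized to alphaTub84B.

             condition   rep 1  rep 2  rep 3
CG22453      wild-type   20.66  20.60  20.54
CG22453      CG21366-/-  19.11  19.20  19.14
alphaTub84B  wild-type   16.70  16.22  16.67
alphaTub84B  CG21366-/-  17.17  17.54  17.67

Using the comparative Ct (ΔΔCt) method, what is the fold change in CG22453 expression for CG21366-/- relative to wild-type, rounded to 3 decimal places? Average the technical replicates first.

5.205

Mean Ct: CG22453 wild-type 20.600; CG22453 CG21366-/- 19.150; alphaTub84B wild-type 16.530; alphaTub84B CG21366-/- 17.460
ΔCt(wild-type) = 20.600 − 16.530 = 4.070
ΔCt(CG21366-/-) = 19.150 − 17.460 = 1.690
ΔΔCt = 1.690 − 4.070 = -2.380
Fold change = 2^(−(-2.380)) = 2^2.380 = 5.2054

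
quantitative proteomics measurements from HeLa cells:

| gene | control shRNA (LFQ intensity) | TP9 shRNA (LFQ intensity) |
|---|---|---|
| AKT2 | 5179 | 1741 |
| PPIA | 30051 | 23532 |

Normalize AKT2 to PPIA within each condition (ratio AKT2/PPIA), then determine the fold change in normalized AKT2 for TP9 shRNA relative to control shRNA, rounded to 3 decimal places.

0.429

AKT2/PPIA (control shRNA) = 5179 / 30051 = 0.17234
AKT2/PPIA (TP9 shRNA) = 1741 / 23532 = 0.073984
Fold change = 0.073984 / 0.17234 = 0.4293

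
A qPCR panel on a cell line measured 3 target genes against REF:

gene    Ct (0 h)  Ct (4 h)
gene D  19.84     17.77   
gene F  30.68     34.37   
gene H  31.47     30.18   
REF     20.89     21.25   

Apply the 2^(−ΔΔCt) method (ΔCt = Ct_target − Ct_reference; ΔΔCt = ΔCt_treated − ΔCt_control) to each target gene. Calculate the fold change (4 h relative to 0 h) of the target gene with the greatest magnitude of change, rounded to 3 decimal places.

gene D: ΔΔCt = (17.77−21.25) − (19.84−20.89) = -3.48 − (-1.05) = -2.43; fold change = 2^2.43 = 5.389
gene F: ΔΔCt = (34.37−21.25) − (30.68−20.89) = 13.12 − 9.79 = 3.33; fold change = 2^-3.33 = 0.099
gene H: ΔΔCt = (30.18−21.25) − (31.47−20.89) = 8.93 − 10.58 = -1.65; fold change = 2^1.65 = 3.138
gene F has the largest |ΔΔCt| = 3.33.

0.099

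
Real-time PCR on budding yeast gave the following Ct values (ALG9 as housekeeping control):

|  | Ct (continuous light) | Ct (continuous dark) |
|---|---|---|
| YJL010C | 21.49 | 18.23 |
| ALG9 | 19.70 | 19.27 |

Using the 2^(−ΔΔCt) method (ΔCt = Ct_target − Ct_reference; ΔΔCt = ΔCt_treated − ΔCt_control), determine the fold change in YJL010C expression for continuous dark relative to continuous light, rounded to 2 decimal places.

ΔCt(continuous light) = 21.490 − 19.700 = 1.790
ΔCt(continuous dark) = 18.230 − 19.270 = -1.040
ΔΔCt = -1.040 − 1.790 = -2.830
Fold change = 2^(−(-2.830)) = 2^2.830 = 7.111

7.11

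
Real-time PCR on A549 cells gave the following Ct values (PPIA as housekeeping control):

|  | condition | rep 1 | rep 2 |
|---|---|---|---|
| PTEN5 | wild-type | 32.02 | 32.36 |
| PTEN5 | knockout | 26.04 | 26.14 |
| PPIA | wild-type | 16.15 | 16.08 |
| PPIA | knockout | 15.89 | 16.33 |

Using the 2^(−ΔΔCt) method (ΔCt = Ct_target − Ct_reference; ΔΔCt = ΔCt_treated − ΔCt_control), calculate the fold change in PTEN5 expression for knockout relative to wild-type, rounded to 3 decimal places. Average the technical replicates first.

Mean Ct: PTEN5 wild-type 32.190; PTEN5 knockout 26.090; PPIA wild-type 16.115; PPIA knockout 16.110
ΔCt(wild-type) = 32.190 − 16.115 = 16.075
ΔCt(knockout) = 26.090 − 16.110 = 9.980
ΔΔCt = 9.980 − 16.075 = -6.095
Fold change = 2^(−(-6.095)) = 2^6.095 = 68.3562

68.356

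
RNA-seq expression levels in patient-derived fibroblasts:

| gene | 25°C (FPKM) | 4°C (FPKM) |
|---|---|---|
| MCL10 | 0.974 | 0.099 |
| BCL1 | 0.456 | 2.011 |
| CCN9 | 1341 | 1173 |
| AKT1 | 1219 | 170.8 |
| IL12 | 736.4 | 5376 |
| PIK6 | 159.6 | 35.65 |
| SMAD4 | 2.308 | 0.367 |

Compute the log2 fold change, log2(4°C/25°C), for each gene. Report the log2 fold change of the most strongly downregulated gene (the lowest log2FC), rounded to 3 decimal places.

-3.298

log2(0.099/0.974) = -3.298  (MCL10)
log2(2.011/0.456) = 2.141  (BCL1)
log2(1173/1341) = -0.193  (CCN9)
log2(170.8/1219) = -2.835  (AKT1)
log2(5376/736.4) = 2.868  (IL12)
log2(35.65/159.6) = -2.162  (PIK6)
log2(0.367/2.308) = -2.653  (SMAD4)
MCL10 is most strongly downregulated.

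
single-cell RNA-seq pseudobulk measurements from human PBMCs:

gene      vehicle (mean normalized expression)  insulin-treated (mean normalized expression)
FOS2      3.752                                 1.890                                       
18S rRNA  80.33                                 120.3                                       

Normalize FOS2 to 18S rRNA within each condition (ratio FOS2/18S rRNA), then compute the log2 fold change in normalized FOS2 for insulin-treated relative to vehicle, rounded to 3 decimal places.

-1.572

FOS2/18S rRNA (vehicle) = 3.752 / 80.33 = 0.046707
FOS2/18S rRNA (insulin-treated) = 1.890 / 120.3 = 0.015711
Fold change = 0.015711 / 0.046707 = 0.3364
log2(0.3364) = -1.5719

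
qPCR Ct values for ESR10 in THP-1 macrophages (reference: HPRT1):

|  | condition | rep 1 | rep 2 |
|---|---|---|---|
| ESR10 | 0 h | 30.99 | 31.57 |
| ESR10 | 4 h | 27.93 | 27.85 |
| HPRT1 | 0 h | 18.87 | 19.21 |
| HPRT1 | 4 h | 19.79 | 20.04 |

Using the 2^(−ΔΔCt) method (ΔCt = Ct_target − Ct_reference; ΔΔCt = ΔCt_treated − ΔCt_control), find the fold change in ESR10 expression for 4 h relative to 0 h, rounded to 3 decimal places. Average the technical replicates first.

Mean Ct: ESR10 0 h 31.280; ESR10 4 h 27.890; HPRT1 0 h 19.040; HPRT1 4 h 19.915
ΔCt(0 h) = 31.280 − 19.040 = 12.240
ΔCt(4 h) = 27.890 − 19.915 = 7.975
ΔΔCt = 7.975 − 12.240 = -4.265
Fold change = 2^(−(-4.265)) = 2^4.265 = 19.2262

19.226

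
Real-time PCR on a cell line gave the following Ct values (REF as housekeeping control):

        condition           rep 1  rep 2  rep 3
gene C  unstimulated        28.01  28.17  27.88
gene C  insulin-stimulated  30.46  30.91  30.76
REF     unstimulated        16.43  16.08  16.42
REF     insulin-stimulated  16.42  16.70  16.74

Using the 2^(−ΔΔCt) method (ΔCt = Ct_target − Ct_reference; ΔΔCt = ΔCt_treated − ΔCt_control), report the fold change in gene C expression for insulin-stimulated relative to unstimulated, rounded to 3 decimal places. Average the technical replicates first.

Mean Ct: gene C unstimulated 28.020; gene C insulin-stimulated 30.710; REF unstimulated 16.310; REF insulin-stimulated 16.620
ΔCt(unstimulated) = 28.020 − 16.310 = 11.710
ΔCt(insulin-stimulated) = 30.710 − 16.620 = 14.090
ΔΔCt = 14.090 − 11.710 = 2.380
Fold change = 2^(−2.380) = 0.1921

0.192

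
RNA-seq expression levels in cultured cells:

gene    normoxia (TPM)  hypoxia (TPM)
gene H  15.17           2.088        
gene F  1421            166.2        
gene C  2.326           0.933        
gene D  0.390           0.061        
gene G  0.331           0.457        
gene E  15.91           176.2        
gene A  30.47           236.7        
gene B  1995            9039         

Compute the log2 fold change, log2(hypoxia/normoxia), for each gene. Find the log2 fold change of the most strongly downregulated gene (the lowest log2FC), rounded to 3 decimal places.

-3.096

log2(2.088/15.17) = -2.861  (gene H)
log2(166.2/1421) = -3.096  (gene F)
log2(0.933/2.326) = -1.318  (gene C)
log2(0.061/0.390) = -2.677  (gene D)
log2(0.457/0.331) = 0.465  (gene G)
log2(176.2/15.91) = 3.469  (gene E)
log2(236.7/30.47) = 2.958  (gene A)
log2(9039/1995) = 2.180  (gene B)
gene F is most strongly downregulated.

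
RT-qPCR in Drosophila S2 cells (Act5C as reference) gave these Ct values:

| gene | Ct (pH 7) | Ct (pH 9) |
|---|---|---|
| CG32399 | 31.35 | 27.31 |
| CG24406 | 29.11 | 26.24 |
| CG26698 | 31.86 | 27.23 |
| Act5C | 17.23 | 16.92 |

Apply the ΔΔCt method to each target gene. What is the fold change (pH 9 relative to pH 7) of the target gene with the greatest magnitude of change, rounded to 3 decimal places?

CG32399: ΔΔCt = (27.31−16.92) − (31.35−17.23) = 10.39 − 14.12 = -3.73; fold change = 2^3.73 = 13.269
CG24406: ΔΔCt = (26.24−16.92) − (29.11−17.23) = 9.32 − 11.88 = -2.56; fold change = 2^2.56 = 5.897
CG26698: ΔΔCt = (27.23−16.92) − (31.86−17.23) = 10.31 − 14.63 = -4.32; fold change = 2^4.32 = 19.973
CG26698 has the largest |ΔΔCt| = 4.32.

19.973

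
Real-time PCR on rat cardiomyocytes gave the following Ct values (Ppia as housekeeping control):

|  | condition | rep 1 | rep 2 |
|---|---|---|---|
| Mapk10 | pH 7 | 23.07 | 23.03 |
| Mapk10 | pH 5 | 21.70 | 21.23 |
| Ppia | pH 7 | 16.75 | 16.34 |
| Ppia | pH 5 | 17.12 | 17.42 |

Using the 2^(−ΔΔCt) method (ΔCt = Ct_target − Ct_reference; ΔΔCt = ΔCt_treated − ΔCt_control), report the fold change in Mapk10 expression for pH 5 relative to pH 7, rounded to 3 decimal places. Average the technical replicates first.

Mean Ct: Mapk10 pH 7 23.050; Mapk10 pH 5 21.465; Ppia pH 7 16.545; Ppia pH 5 17.270
ΔCt(pH 7) = 23.050 − 16.545 = 6.505
ΔCt(pH 5) = 21.465 − 17.270 = 4.195
ΔΔCt = 4.195 − 6.505 = -2.310
Fold change = 2^(−(-2.310)) = 2^2.310 = 4.9588

4.959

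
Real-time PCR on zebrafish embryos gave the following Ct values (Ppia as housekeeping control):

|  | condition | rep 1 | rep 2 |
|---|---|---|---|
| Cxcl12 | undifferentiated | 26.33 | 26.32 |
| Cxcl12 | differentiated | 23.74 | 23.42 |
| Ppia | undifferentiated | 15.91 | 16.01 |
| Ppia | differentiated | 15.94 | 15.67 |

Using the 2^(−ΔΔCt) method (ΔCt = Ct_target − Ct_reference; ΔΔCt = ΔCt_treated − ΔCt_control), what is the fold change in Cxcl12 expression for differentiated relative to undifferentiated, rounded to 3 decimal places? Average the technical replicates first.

Mean Ct: Cxcl12 undifferentiated 26.325; Cxcl12 differentiated 23.580; Ppia undifferentiated 15.960; Ppia differentiated 15.805
ΔCt(undifferentiated) = 26.325 − 15.960 = 10.365
ΔCt(differentiated) = 23.580 − 15.805 = 7.775
ΔΔCt = 7.775 − 10.365 = -2.590
Fold change = 2^(−(-2.590)) = 2^2.590 = 6.0210

6.021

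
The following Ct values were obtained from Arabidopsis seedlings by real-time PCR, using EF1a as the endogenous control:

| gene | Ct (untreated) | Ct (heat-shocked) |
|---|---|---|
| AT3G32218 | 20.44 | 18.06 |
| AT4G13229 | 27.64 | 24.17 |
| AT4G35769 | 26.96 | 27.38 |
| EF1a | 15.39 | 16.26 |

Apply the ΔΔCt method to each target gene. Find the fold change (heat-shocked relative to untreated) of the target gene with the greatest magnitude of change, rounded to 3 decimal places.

20.252

AT3G32218: ΔΔCt = (18.06−16.26) − (20.44−15.39) = 1.80 − 5.05 = -3.25; fold change = 2^3.25 = 9.514
AT4G13229: ΔΔCt = (24.17−16.26) − (27.64−15.39) = 7.91 − 12.25 = -4.34; fold change = 2^4.34 = 20.252
AT4G35769: ΔΔCt = (27.38−16.26) − (26.96−15.39) = 11.12 − 11.57 = -0.45; fold change = 2^0.45 = 1.366
AT4G13229 has the largest |ΔΔCt| = 4.34.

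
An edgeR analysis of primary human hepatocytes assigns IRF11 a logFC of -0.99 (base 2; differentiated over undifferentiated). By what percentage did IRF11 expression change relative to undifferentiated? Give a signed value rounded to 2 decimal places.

-49.65%

Fold change = 2^(-0.99) = 0.5035
Percent change = (FC − 1) × 100% = (0.5035 − 1) × 100 = -49.65%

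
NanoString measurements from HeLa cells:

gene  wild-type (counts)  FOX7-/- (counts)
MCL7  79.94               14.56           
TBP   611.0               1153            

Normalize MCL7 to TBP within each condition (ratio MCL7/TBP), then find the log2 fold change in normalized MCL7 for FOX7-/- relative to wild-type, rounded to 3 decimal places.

-3.373

MCL7/TBP (wild-type) = 79.94 / 611.0 = 0.13083
MCL7/TBP (FOX7-/-) = 14.56 / 1153 = 0.012628
Fold change = 0.012628 / 0.13083 = 0.0965
log2(0.0965) = -3.3731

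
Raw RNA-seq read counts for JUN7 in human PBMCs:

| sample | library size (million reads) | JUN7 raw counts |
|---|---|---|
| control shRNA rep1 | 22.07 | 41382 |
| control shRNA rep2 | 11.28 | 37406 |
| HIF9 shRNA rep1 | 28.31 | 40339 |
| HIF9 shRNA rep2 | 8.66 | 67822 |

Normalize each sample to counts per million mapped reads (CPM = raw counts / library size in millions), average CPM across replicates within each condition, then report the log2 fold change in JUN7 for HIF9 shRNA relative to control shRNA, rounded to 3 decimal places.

0.834

CPM(control shRNA rep1) = 41382 / 22.07 = 1875.0340
CPM(control shRNA rep2) = 37406 / 11.28 = 3316.1348
CPM(HIF9 shRNA rep1) = 40339 / 28.31 = 1424.9029
CPM(HIF9 shRNA rep2) = 67822 / 8.66 = 7831.6397
mean CPM(control shRNA) = 2595.5844; mean CPM(HIF9 shRNA) = 4628.2713
Fold change = 4628.2713 / 2595.5844 = 1.78313
log2(1.78313) = 0.8344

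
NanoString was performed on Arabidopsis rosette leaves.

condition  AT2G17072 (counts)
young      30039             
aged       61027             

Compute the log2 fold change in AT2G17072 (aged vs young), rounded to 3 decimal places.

1.023

Fold change = 61027 / 30039 = 2.0316
log2(2.0316) = 1.0226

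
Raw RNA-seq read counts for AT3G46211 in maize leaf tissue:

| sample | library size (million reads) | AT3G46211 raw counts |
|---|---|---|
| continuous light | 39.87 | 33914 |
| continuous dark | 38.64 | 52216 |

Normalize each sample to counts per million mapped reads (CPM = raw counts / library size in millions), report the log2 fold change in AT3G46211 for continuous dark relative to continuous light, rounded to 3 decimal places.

CPM(continuous light) = 33914 / 39.87 = 850.6145
CPM(continuous dark) = 52216 / 38.64 = 1351.3458
Fold change = 1351.3458 / 850.6145 = 1.58867
log2(1.58867) = 0.6678

0.668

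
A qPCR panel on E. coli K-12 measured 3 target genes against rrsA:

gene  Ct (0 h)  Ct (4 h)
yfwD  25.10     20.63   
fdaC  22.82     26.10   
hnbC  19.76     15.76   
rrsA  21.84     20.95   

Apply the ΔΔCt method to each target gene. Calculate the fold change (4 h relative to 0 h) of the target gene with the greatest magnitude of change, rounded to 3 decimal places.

yfwD: ΔΔCt = (20.63−20.95) − (25.10−21.84) = -0.32 − 3.26 = -3.58; fold change = 2^3.58 = 11.959
fdaC: ΔΔCt = (26.10−20.95) − (22.82−21.84) = 5.15 − 0.98 = 4.17; fold change = 2^-4.17 = 0.056
hnbC: ΔΔCt = (15.76−20.95) − (19.76−21.84) = -5.19 − (-2.08) = -3.11; fold change = 2^3.11 = 8.634
fdaC has the largest |ΔΔCt| = 4.17.

0.056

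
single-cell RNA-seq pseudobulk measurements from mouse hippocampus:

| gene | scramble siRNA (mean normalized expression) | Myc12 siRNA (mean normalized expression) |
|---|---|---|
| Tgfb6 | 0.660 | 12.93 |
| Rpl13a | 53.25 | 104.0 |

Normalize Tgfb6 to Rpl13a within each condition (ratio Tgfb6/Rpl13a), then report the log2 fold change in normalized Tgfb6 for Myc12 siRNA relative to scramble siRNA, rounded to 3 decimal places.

Tgfb6/Rpl13a (scramble siRNA) = 0.660 / 53.25 = 0.012394
Tgfb6/Rpl13a (Myc12 siRNA) = 12.93 / 104.0 = 0.12433
Fold change = 0.12433 / 0.012394 = 10.0309
log2(10.0309) = 3.3264

3.326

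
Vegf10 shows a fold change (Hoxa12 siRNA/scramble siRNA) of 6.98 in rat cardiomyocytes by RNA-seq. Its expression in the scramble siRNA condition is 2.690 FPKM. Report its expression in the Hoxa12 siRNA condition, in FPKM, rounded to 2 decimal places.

Hoxa12 siRNA expression = 2.690 × 6.98 = 18.78

18.78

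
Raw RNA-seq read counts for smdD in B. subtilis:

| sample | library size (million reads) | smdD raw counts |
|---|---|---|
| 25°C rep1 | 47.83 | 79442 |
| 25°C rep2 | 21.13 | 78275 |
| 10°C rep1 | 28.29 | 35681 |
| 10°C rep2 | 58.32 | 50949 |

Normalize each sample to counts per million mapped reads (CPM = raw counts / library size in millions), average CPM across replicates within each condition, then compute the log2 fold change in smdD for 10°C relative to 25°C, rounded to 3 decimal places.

CPM(25°C rep1) = 79442 / 47.83 = 1660.9241
CPM(25°C rep2) = 78275 / 21.13 = 3704.4487
CPM(10°C rep1) = 35681 / 28.29 = 1261.2584
CPM(10°C rep2) = 50949 / 58.32 = 873.6111
mean CPM(25°C) = 2682.6864; mean CPM(10°C) = 1067.4348
Fold change = 1067.4348 / 2682.6864 = 0.39790
log2(0.39790) = -1.3295

-1.330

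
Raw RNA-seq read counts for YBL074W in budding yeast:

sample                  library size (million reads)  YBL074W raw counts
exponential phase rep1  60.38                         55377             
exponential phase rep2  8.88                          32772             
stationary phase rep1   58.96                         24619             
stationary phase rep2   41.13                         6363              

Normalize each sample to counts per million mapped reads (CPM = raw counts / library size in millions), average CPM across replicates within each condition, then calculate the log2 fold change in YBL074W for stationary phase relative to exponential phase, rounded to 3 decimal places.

CPM(exponential phase rep1) = 55377 / 60.38 = 917.1414
CPM(exponential phase rep2) = 32772 / 8.88 = 3690.5405
CPM(stationary phase rep1) = 24619 / 58.96 = 417.5543
CPM(stationary phase rep2) = 6363 / 41.13 = 154.7046
mean CPM(exponential phase) = 2303.8410; mean CPM(stationary phase) = 286.1294
Fold change = 286.1294 / 2303.8410 = 0.12420
log2(0.12420) = -3.0093

-3.009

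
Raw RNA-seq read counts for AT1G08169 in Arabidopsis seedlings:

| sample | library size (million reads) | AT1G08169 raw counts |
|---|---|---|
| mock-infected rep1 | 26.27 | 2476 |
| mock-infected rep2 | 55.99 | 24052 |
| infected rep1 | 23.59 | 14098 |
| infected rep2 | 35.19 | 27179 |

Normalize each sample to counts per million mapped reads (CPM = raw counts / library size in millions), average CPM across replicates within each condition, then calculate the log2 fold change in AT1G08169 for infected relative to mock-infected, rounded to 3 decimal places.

CPM(mock-infected rep1) = 2476 / 26.27 = 94.2520
CPM(mock-infected rep2) = 24052 / 55.99 = 429.5767
CPM(infected rep1) = 14098 / 23.59 = 597.6261
CPM(infected rep2) = 27179 / 35.19 = 772.3501
mean CPM(mock-infected) = 261.9144; mean CPM(infected) = 684.9881
Fold change = 684.9881 / 261.9144 = 2.61531
log2(2.61531) = 1.3870

1.387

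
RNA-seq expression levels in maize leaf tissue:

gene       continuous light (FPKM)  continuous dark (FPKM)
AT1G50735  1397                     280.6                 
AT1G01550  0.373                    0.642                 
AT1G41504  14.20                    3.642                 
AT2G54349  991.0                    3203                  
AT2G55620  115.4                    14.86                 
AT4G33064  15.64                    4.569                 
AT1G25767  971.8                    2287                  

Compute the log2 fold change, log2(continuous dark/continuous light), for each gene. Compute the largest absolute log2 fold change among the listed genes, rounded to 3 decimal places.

log2(280.6/1397) = -2.316  (AT1G50735)
log2(0.642/0.373) = 0.783  (AT1G01550)
log2(3.642/14.20) = -1.963  (AT1G41504)
log2(3203/991.0) = 1.692  (AT2G54349)
log2(14.86/115.4) = -2.957  (AT2G55620)
log2(4.569/15.64) = -1.775  (AT4G33064)
log2(2287/971.8) = 1.235  (AT1G25767)
The largest magnitude belongs to AT2G55620.

2.957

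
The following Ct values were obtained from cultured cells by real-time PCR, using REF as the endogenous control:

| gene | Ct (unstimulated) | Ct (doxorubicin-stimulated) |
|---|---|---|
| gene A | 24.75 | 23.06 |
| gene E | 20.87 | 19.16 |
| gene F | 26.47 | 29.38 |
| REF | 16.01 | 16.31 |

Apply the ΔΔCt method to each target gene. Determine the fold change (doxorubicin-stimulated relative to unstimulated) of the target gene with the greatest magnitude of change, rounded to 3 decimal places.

gene A: ΔΔCt = (23.06−16.31) − (24.75−16.01) = 6.75 − 8.74 = -1.99; fold change = 2^1.99 = 3.972
gene E: ΔΔCt = (19.16−16.31) − (20.87−16.01) = 2.85 − 4.86 = -2.01; fold change = 2^2.01 = 4.028
gene F: ΔΔCt = (29.38−16.31) − (26.47−16.01) = 13.07 − 10.46 = 2.61; fold change = 2^-2.61 = 0.164
gene F has the largest |ΔΔCt| = 2.61.

0.164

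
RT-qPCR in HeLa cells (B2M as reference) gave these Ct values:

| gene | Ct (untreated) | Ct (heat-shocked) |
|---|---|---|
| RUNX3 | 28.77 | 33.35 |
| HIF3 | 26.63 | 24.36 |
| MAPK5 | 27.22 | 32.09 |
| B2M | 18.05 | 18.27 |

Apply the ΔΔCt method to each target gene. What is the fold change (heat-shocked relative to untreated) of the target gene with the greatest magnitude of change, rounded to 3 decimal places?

0.040

RUNX3: ΔΔCt = (33.35−18.27) − (28.77−18.05) = 15.08 − 10.72 = 4.36; fold change = 2^-4.36 = 0.049
HIF3: ΔΔCt = (24.36−18.27) − (26.63−18.05) = 6.09 − 8.58 = -2.49; fold change = 2^2.49 = 5.618
MAPK5: ΔΔCt = (32.09−18.27) − (27.22−18.05) = 13.82 − 9.17 = 4.65; fold change = 2^-4.65 = 0.040
MAPK5 has the largest |ΔΔCt| = 4.65.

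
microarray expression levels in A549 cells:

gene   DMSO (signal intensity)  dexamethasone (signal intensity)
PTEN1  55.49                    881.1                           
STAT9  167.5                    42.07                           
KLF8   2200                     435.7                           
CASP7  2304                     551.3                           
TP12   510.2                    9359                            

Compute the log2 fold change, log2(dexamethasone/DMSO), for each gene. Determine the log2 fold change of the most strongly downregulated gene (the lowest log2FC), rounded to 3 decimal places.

log2(881.1/55.49) = 3.989  (PTEN1)
log2(42.07/167.5) = -1.993  (STAT9)
log2(435.7/2200) = -2.336  (KLF8)
log2(551.3/2304) = -2.063  (CASP7)
log2(9359/510.2) = 4.197  (TP12)
KLF8 is most strongly downregulated.

-2.336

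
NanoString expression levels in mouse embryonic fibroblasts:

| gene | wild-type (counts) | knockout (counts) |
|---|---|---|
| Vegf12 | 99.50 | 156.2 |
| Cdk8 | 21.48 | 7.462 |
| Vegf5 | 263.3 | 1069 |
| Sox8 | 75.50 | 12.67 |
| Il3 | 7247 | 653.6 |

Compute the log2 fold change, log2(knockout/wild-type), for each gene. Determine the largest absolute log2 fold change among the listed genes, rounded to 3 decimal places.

3.471

log2(156.2/99.50) = 0.651  (Vegf12)
log2(7.462/21.48) = -1.525  (Cdk8)
log2(1069/263.3) = 2.021  (Vegf5)
log2(12.67/75.50) = -2.575  (Sox8)
log2(653.6/7247) = -3.471  (Il3)
The largest magnitude belongs to Il3.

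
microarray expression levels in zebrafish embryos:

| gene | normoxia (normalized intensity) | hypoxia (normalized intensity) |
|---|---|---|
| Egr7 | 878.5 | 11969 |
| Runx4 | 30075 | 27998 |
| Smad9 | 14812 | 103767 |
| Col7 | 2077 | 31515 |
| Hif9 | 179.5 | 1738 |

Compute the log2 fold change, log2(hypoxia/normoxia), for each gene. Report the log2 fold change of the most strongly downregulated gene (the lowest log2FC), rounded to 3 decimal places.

log2(11969/878.5) = 3.768  (Egr7)
log2(27998/30075) = -0.103  (Runx4)
log2(103767/14812) = 2.809  (Smad9)
log2(31515/2077) = 3.923  (Col7)
log2(1738/179.5) = 3.275  (Hif9)
Runx4 is most strongly downregulated.

-0.103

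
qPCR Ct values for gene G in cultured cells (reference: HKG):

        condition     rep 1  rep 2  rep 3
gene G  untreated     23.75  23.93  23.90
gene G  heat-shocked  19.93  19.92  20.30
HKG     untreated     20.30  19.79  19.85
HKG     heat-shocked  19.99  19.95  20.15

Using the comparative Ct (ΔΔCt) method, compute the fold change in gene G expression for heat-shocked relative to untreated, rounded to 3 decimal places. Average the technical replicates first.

Mean Ct: gene G untreated 23.860; gene G heat-shocked 20.050; HKG untreated 19.980; HKG heat-shocked 20.030
ΔCt(untreated) = 23.860 − 19.980 = 3.880
ΔCt(heat-shocked) = 20.050 − 20.030 = 0.020
ΔΔCt = 0.020 − 3.880 = -3.860
Fold change = 2^(−(-3.860)) = 2^3.860 = 14.5203

14.520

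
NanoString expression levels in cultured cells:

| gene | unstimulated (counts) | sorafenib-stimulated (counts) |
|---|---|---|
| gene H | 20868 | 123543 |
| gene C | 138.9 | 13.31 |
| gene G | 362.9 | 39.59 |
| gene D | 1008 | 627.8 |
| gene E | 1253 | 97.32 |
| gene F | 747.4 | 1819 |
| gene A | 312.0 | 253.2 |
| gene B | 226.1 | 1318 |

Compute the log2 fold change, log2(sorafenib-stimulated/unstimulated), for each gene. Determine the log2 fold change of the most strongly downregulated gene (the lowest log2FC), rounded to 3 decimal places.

log2(123543/20868) = 2.566  (gene H)
log2(13.31/138.9) = -3.383  (gene C)
log2(39.59/362.9) = -3.196  (gene G)
log2(627.8/1008) = -0.683  (gene D)
log2(97.32/1253) = -3.687  (gene E)
log2(1819/747.4) = 1.283  (gene F)
log2(253.2/312.0) = -0.301  (gene A)
log2(1318/226.1) = 2.543  (gene B)
gene E is most strongly downregulated.

-3.687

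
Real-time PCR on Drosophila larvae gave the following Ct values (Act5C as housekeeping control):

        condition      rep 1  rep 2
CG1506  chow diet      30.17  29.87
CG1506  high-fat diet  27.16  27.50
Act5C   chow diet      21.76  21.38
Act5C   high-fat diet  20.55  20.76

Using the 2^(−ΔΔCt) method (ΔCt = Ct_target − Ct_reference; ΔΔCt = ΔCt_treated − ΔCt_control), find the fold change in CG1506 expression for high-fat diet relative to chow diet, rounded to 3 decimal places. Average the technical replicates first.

Mean Ct: CG1506 chow diet 30.020; CG1506 high-fat diet 27.330; Act5C chow diet 21.570; Act5C high-fat diet 20.655
ΔCt(chow diet) = 30.020 − 21.570 = 8.450
ΔCt(high-fat diet) = 27.330 − 20.655 = 6.675
ΔΔCt = 6.675 − 8.450 = -1.775
Fold change = 2^(−(-1.775)) = 2^1.775 = 3.4224

3.422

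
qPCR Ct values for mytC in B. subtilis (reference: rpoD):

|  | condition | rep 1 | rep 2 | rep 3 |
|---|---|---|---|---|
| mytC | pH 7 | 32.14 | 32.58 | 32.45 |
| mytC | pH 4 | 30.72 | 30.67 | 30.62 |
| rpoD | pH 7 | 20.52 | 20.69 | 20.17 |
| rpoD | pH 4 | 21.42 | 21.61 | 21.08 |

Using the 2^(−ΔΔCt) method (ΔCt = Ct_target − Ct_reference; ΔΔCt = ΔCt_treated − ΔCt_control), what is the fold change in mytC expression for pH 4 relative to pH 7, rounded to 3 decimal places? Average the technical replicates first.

Mean Ct: mytC pH 7 32.390; mytC pH 4 30.670; rpoD pH 7 20.460; rpoD pH 4 21.370
ΔCt(pH 7) = 32.390 − 20.460 = 11.930
ΔCt(pH 4) = 30.670 − 21.370 = 9.300
ΔΔCt = 9.300 − 11.930 = -2.630
Fold change = 2^(−(-2.630)) = 2^2.630 = 6.1903

6.190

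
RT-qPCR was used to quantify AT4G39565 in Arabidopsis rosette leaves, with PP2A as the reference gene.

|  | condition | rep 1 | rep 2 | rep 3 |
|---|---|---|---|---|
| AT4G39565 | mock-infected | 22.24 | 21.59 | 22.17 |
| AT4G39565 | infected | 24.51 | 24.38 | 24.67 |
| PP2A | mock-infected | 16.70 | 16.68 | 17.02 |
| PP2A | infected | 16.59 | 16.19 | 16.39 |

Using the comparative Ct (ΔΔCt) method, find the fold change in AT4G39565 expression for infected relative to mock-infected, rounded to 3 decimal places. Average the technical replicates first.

0.131

Mean Ct: AT4G39565 mock-infected 22.000; AT4G39565 infected 24.520; PP2A mock-infected 16.800; PP2A infected 16.390
ΔCt(mock-infected) = 22.000 − 16.800 = 5.200
ΔCt(infected) = 24.520 − 16.390 = 8.130
ΔΔCt = 8.130 − 5.200 = 2.930
Fold change = 2^(−2.930) = 0.1312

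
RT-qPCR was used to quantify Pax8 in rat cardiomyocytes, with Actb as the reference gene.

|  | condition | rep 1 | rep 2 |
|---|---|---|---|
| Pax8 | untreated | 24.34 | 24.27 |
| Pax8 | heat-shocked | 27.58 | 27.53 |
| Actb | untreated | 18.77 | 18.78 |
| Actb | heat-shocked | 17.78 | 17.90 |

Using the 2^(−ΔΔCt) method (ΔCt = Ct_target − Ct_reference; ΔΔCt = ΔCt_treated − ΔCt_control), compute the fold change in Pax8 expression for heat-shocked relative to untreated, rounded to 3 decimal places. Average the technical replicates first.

0.055

Mean Ct: Pax8 untreated 24.305; Pax8 heat-shocked 27.555; Actb untreated 18.775; Actb heat-shocked 17.840
ΔCt(untreated) = 24.305 − 18.775 = 5.530
ΔCt(heat-shocked) = 27.555 − 17.840 = 9.715
ΔΔCt = 9.715 − 5.530 = 4.185
Fold change = 2^(−4.185) = 0.0550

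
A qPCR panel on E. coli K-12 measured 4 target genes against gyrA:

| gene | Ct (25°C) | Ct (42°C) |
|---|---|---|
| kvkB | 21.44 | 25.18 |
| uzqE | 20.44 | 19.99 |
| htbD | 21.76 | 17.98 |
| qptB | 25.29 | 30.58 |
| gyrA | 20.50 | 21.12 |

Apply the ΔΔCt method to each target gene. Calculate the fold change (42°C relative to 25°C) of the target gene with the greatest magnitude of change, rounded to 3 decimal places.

0.039

kvkB: ΔΔCt = (25.18−21.12) − (21.44−20.50) = 4.06 − 0.94 = 3.12; fold change = 2^-3.12 = 0.115
uzqE: ΔΔCt = (19.99−21.12) − (20.44−20.50) = -1.13 − (-0.06) = -1.07; fold change = 2^1.07 = 2.099
htbD: ΔΔCt = (17.98−21.12) − (21.76−20.50) = -3.14 − 1.26 = -4.40; fold change = 2^4.40 = 21.112
qptB: ΔΔCt = (30.58−21.12) − (25.29−20.50) = 9.46 − 4.79 = 4.67; fold change = 2^-4.67 = 0.039
qptB has the largest |ΔΔCt| = 4.67.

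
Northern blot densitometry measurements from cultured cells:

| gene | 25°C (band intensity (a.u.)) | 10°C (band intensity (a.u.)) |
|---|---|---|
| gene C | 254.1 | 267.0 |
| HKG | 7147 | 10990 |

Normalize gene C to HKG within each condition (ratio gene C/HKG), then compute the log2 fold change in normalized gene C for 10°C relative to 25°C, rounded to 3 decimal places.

gene C/HKG (25°C) = 254.1 / 7147 = 0.035553
gene C/HKG (10°C) = 267.0 / 10990 = 0.024295
Fold change = 0.024295 / 0.035553 = 0.6833
log2(0.6833) = -0.5493

-0.549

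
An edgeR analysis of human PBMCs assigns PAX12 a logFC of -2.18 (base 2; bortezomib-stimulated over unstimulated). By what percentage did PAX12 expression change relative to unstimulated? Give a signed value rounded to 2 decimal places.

-77.93%

Fold change = 2^(-2.18) = 0.2207
Percent change = (FC − 1) × 100% = (0.2207 − 1) × 100 = -77.93%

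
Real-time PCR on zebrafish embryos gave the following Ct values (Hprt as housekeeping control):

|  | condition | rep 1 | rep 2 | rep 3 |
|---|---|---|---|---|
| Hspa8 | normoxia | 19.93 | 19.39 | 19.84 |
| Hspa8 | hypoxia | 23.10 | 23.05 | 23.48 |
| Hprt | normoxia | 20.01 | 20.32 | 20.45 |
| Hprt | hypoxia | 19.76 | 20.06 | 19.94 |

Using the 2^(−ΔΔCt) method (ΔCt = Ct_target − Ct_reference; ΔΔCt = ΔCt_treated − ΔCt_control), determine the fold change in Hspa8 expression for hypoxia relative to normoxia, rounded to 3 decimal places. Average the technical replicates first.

0.070

Mean Ct: Hspa8 normoxia 19.720; Hspa8 hypoxia 23.210; Hprt normoxia 20.260; Hprt hypoxia 19.920
ΔCt(normoxia) = 19.720 − 20.260 = -0.540
ΔCt(hypoxia) = 23.210 − 19.920 = 3.290
ΔΔCt = 3.290 − (-0.540) = 3.830
Fold change = 2^(−3.830) = 0.0703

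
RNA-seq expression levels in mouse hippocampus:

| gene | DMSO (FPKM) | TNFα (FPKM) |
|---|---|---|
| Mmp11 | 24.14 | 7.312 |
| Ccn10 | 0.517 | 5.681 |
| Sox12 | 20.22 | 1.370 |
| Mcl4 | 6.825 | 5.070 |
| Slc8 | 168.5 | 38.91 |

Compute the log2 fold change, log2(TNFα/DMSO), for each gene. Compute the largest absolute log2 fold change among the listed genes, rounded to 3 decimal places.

3.884

log2(7.312/24.14) = -1.723  (Mmp11)
log2(5.681/0.517) = 3.458  (Ccn10)
log2(1.370/20.22) = -3.884  (Sox12)
log2(5.070/6.825) = -0.429  (Mcl4)
log2(38.91/168.5) = -2.115  (Slc8)
The largest magnitude belongs to Sox12.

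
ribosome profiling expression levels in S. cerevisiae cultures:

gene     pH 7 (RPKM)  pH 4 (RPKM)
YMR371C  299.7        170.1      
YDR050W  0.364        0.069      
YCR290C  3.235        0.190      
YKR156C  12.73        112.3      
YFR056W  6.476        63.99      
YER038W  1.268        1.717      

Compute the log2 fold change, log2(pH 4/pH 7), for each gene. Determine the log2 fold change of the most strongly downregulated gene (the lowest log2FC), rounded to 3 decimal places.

log2(170.1/299.7) = -0.817  (YMR371C)
log2(0.069/0.364) = -2.399  (YDR050W)
log2(0.190/3.235) = -4.090  (YCR290C)
log2(112.3/12.73) = 3.141  (YKR156C)
log2(63.99/6.476) = 3.305  (YFR056W)
log2(1.717/1.268) = 0.437  (YER038W)
YCR290C is most strongly downregulated.

-4.090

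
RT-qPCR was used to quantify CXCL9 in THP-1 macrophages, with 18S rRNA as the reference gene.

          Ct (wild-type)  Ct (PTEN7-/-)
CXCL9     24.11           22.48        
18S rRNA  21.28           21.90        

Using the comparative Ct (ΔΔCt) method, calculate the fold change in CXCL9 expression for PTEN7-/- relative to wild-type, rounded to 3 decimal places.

4.757

ΔCt(wild-type) = 24.110 − 21.280 = 2.830
ΔCt(PTEN7-/-) = 22.480 − 21.900 = 0.580
ΔΔCt = 0.580 − 2.830 = -2.250
Fold change = 2^(−(-2.250)) = 2^2.250 = 4.7568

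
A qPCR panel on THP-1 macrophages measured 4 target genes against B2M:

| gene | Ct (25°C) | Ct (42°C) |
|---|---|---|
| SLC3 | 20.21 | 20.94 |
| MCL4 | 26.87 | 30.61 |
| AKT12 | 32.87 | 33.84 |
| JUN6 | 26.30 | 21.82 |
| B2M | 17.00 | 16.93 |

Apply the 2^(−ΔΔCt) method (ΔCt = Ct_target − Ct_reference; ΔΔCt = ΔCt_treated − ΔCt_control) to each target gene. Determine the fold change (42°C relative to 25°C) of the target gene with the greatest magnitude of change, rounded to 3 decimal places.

SLC3: ΔΔCt = (20.94−16.93) − (20.21−17.00) = 4.01 − 3.21 = 0.80; fold change = 2^-0.80 = 0.574
MCL4: ΔΔCt = (30.61−16.93) − (26.87−17.00) = 13.68 − 9.87 = 3.81; fold change = 2^-3.81 = 0.071
AKT12: ΔΔCt = (33.84−16.93) − (32.87−17.00) = 16.91 − 15.87 = 1.04; fold change = 2^-1.04 = 0.486
JUN6: ΔΔCt = (21.82−16.93) − (26.30−17.00) = 4.89 − 9.30 = -4.41; fold change = 2^4.41 = 21.259
JUN6 has the largest |ΔΔCt| = 4.41.

21.259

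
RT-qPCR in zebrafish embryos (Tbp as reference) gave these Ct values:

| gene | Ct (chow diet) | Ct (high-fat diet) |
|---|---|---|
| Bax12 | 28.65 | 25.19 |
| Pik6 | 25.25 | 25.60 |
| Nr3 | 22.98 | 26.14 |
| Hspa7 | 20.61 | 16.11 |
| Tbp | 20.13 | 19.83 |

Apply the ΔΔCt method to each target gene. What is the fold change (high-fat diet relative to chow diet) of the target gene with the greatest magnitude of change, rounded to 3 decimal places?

18.379

Bax12: ΔΔCt = (25.19−19.83) − (28.65−20.13) = 5.36 − 8.52 = -3.16; fold change = 2^3.16 = 8.938
Pik6: ΔΔCt = (25.60−19.83) − (25.25−20.13) = 5.77 − 5.12 = 0.65; fold change = 2^-0.65 = 0.637
Nr3: ΔΔCt = (26.14−19.83) − (22.98−20.13) = 6.31 − 2.85 = 3.46; fold change = 2^-3.46 = 0.091
Hspa7: ΔΔCt = (16.11−19.83) − (20.61−20.13) = -3.72 − 0.48 = -4.20; fold change = 2^4.20 = 18.379
Hspa7 has the largest |ΔΔCt| = 4.20.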